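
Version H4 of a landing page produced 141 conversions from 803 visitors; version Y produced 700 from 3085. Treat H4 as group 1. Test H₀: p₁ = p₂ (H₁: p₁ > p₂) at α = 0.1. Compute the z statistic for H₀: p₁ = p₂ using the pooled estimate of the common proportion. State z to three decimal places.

z = -3.146

p̂₁ = 141/803 = 0.17559, p̂₂ = 700/3085 = 0.22690.
Pooled p̂ = (141+700)/(803+3085) = 841/3888 = 0.21631.
SE = √(0.169518 × 0.00156948) = 0.01631.
z = (0.17559 − 0.22690)/0.01631 = -0.05131/0.01631 = -3.146.
p-value = P(Z > -3.146) ≈ 0.9992, so at α = 0.1 we fail to reject H₀.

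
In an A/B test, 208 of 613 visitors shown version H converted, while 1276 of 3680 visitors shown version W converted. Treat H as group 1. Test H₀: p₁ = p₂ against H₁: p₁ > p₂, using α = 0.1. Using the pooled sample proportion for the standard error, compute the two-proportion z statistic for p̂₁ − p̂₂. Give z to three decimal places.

z = -0.358

p̂₁ = 208/613 = 0.33931, p̂₂ = 1276/3680 = 0.34674.
Pooled p̂ = (208+1276)/(613+3680) = 1484/4293 = 0.34568.
SE = √(p̂(1−p̂)(1/n₁+1/n₂)) = √(0.34568·0.65432·0.00190306) = √(0.000430444) = 0.02075.
z = (0.33931 − 0.34674)/0.02075 = -0.00743/0.02075 = -0.358.
p-value = P(Z > -0.358) ≈ 0.6398. With α = 0.1, fail to reject H₀.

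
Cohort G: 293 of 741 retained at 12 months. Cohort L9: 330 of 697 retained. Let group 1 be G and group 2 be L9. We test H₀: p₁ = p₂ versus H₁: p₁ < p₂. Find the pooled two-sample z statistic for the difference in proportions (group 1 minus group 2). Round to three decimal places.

p̂₁ = 293/741 = 0.39541, p̂₂ = 330/697 = 0.47346.
Pooled p̂ = (293+330)/(741+697) = 623/1438 = 0.43324.
SE = √(0.245543 × 0.00278425) = 0.02615.
z = (0.39541 − 0.47346)/0.02615 = -0.07805/0.02615 = -2.985.
p-value = P(Z < -2.985) ≈ 0.0014.

z = -2.985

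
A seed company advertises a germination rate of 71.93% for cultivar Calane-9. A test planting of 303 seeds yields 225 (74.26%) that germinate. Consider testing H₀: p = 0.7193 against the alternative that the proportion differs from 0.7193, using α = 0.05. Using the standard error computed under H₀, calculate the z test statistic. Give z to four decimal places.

p̂ = 225/303 = 0.742574.
Under H₀, SE = √(0.7193·0.2807/303) = √(0.000666361) = 0.025814.
z = (0.742574 − 0.7193)/0.025814 = 0.023274/0.025814 = 0.9016.
Two-sided p-value ≈ 2·Φ(−0.902) = 0.3673, so at α = 0.05 we fail to reject H₀.

z = 0.9016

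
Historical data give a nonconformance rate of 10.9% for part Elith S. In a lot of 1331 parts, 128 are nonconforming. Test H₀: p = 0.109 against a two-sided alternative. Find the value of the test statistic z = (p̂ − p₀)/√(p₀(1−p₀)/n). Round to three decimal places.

p̂ = 128/1331 ≈ 0.09617.
SE = √(p₀(1−p₀)/n) = √(0.097119/1331) = 0.00854.
z = (0.09617 − 0.109)/0.00854 = -0.01283/0.00854 = -1.502.
Two-sided p-value ≈ 2·Φ(−1.502) = 0.1331.

z = -1.502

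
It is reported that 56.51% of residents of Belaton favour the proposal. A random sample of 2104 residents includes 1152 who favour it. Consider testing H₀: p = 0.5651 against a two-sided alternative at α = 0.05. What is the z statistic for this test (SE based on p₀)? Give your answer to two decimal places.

p̂ = 1152/2104 = 0.5475.
Standard error under H₀: √(0.5651×0.4349/2104) = 0.0108.
z = (0.5475 − 0.5651)/0.0108 = -0.0176/0.0108 = -1.63.
Two-sided p-value ≈ 2·Φ(−1.626) = 0.1040, so at α = 0.05 we fail to reject H₀.

z = -1.63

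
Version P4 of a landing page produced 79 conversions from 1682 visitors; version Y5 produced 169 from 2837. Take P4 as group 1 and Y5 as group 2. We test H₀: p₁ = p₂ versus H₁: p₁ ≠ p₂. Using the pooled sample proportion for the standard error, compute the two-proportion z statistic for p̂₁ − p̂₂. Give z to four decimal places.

z = -1.7981

p̂₁ = 79/1682 ≈ 0.0469679, p̂₂ = 169/2837 ≈ 0.0595700.
Pooled p̂ = (79+169)/(1682+2837) = 248/4519 = 0.0548794.
SE = √(p̂(1−p̂)(1/n₁+1/n₂)) = √(0.0548794·0.9451206·0.000947015) = √(4.91195e-05) = 0.0070085.
z = (0.0469679 − 0.0595700)/0.0070085 = -0.0126021/0.0070085 = -1.7981.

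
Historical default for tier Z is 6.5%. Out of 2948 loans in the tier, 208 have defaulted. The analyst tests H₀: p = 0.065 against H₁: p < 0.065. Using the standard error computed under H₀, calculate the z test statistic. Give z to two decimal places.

p̂ = 208/2948 = 0.07056.
Under H₀, SE = √(0.065·0.935/2948) = √(2.06157e-05) = 0.00454.
z = (0.07056 − 0.065)/0.00454 = 0.00556/0.00454 = 1.22.

z = 1.22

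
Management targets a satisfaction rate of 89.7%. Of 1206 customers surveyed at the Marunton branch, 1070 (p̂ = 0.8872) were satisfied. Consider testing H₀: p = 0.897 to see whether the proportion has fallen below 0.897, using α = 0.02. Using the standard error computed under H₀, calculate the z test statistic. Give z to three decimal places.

z = -1.116

p̂ = 1070/1206 ≈ 0.887231.
Under H₀, SE = √(0.897·0.103/1206) = √(7.66095e-05) = 0.008753.
z = (0.887231 − 0.897)/0.008753 = -0.009769/0.008753 = -1.116.
p-value = P(Z < -1.116) ≈ 0.1322; since p > α = 0.02, fail to reject H₀.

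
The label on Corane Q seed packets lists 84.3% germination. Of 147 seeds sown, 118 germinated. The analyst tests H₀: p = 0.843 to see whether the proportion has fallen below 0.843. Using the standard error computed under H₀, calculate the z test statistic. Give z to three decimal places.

z = -1.342

p̂ = 118/147 = 0.80272.
Standard error under H₀: √(0.843×0.157/147) = 0.03001.
z = (0.80272 − 0.843)/0.03001 = -0.04028/0.03001 = -1.342.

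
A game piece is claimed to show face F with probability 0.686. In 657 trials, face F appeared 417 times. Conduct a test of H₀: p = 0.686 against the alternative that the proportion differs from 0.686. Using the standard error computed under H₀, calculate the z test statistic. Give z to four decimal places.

z = -2.8330

p̂ = 417/657 ≈ 0.634703.
SE = √(p₀(1−p₀)/n) = √(0.2154/657) = 0.018107.
z = (0.634703 − 0.686)/0.018107 = -0.051297/0.018107 = -2.8330.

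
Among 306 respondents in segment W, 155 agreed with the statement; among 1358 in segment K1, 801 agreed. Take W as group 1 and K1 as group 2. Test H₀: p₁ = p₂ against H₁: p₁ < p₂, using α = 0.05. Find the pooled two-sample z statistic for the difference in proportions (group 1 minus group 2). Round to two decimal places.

z = -2.66

p̂₁ = 155/306 ≈ 0.5065, p̂₂ = 801/1358 ≈ 0.5898.
Pooled p̂ = (155+801)/(306+1358) = 956/1664 = 0.5745.
SE = √(p̂(1−p̂)(1/n₁+1/n₂)) = √(0.5745·0.4255·0.00400435) = √(0.000978851) = 0.0313.
z = (0.5065 − 0.5898)/0.0313 = -0.0833/0.0313 = -2.66.
p-value = P(Z < -2.663) ≈ 0.0039; since p < α = 0.05, reject H₀.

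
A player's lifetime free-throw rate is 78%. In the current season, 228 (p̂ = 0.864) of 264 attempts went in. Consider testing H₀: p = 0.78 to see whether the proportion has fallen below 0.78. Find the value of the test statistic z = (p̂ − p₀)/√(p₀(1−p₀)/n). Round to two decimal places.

z = 3.28

p̂ = 228/264 ≈ 0.8636.
Under H₀, SE = √(0.78·0.22/264) = √(0.00065) = 0.0255.
z = (0.8636 − 0.78)/0.0255 = 0.0836/0.0255 = 3.28.
p-value = P(Z < 3.280) ≈ 0.9995.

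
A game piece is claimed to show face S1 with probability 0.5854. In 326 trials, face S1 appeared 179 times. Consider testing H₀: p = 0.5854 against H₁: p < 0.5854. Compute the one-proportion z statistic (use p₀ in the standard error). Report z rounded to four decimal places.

p̂ = 179/326 ≈ 0.549080.
Under H₀, SE = √(0.5854·0.4146/326) = √(0.0007445) = 0.027286.
z = (0.549080 − 0.5854)/0.027286 = -0.036320/0.027286 = -1.3311.
p-value = P(Z < -1.331) ≈ 0.0916.

z = -1.3311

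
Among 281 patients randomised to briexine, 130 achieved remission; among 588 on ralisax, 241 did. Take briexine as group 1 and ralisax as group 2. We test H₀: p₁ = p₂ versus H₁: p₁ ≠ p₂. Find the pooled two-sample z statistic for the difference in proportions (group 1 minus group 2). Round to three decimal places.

z = 1.471

p̂₁ = 130/281 ≈ 0.46263, p̂₂ = 241/588 ≈ 0.40986.
Pooled p̂ = (130+241)/(281+588) = 371/869 = 0.42693.
SE = √(0.24466 × 0.0052594) = 0.03587.
z = (0.46263 − 0.40986)/0.03587 = 0.05277/0.03587 = 1.471.
p-value = 2·P(Z > 1.471) ≈ 0.1413.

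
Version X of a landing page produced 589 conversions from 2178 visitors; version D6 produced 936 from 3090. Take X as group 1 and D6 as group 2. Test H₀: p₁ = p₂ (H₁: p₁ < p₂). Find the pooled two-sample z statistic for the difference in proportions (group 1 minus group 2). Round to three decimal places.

p̂₁ = 589/2178 ≈ 0.270432, p̂₂ = 936/3090 ≈ 0.302913.
Pooled p̂ = (589+936)/(2178+3090) = 1525/5268 = 0.289484.
SE = √(p̂(1−p̂)(1/n₁+1/n₂)) = √(0.289484·0.710516·0.000782761) = √(0.000161001) = 0.012689.
z = (0.270432 − 0.302913)/0.012689 = -0.032481/0.012689 = -2.560.
p-value = P(Z < -2.560) ≈ 0.0052.

z = -2.560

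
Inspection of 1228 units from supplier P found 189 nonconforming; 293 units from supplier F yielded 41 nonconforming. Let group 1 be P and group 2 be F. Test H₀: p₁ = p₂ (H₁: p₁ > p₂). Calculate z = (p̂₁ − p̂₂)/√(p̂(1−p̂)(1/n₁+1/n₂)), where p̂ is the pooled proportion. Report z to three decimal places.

z = 0.600

p̂₁ = 189/1228 = 0.15391, p̂₂ = 41/293 = 0.13993.
Pooled p̂ = (189+41)/(1228+293) = 230/1521 = 0.15122.
SE = √(p̂(1−p̂)(1/n₁+1/n₂)) = √(0.15122·0.84878·0.0042273) = √(0.000542574) = 0.02329.
z = (0.15391 − 0.13993)/0.02329 = 0.01398/0.02329 = 0.600.
p-value = P(Z > 0.600) ≈ 0.2742.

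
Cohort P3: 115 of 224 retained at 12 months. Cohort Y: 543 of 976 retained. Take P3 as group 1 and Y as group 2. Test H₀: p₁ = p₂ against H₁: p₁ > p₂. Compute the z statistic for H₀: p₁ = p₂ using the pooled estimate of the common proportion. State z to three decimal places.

p̂₁ = 115/224 ≈ 0.51339, p̂₂ = 543/976 ≈ 0.55635.
Pooled p̂ = (115+543)/(224+976) = 658/1200 = 0.54833.
SE = √(p̂(1−p̂)(1/n₁+1/n₂)) = √(0.54833·0.45167·0.00548888) = √(0.0013594) = 0.03687.
z = (0.51339 − 0.55635)/0.03687 = -0.04296/0.03687 = -1.165.

z = -1.165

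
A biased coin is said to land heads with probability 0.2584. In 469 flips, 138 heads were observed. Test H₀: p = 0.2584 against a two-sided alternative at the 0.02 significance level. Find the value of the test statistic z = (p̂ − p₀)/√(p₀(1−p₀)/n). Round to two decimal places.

z = 1.77

p̂ = 138/469 = 0.2942.
SE = √(p₀(1−p₀)/n) = √(0.19163/469) = 0.0202.
z = (0.2942 − 0.2584)/0.0202 = 0.0358/0.0202 = 1.77.
Two-sided p-value ≈ 2·Φ(−1.773) = 0.0762. With α = 0.02, fail to reject H₀.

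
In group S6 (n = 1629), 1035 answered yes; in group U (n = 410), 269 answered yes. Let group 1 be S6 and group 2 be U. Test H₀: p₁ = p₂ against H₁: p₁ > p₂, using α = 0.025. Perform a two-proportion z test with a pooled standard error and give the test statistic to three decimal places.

p̂₁ = 1035/1629 ≈ 0.63536, p̂₂ = 269/410 ≈ 0.65610.
Pooled p̂ = (1035+269)/(1629+410) = 1304/2039 = 0.63953.
SE = √(0.230532 × 0.0030529) = 0.02653.
z = (0.63536 − 0.65610)/0.02653 = -0.02074/0.02653 = -0.782.
p-value = P(Z > -0.782) ≈ 0.7828, so at α = 0.025 we fail to reject H₀.

z = -0.782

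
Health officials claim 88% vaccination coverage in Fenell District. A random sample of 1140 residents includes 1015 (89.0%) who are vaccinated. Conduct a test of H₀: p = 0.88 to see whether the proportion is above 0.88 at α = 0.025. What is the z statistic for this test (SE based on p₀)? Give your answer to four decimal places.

z = 1.0755

p̂ = 1015/1140 ≈ 0.8903509.
Under H₀, SE = √(0.88·0.12/1140) = √(9.26316e-05) = 0.0096245.
z = (0.8903509 − 0.88)/0.0096245 = 0.0103509/0.0096245 = 1.0755.
p-value = P(Z > 1.075) ≈ 0.1411; since p > α = 0.025, fail to reject H₀.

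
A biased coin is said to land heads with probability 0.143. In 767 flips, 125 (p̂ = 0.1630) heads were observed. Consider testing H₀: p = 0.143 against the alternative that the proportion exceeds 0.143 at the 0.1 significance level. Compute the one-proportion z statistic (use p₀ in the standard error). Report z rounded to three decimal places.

p̂ = 125/767 ≈ 0.16297.
Standard error under H₀: √(0.143×0.857/767) = 0.01264.
z = (0.16297 − 0.143)/0.01264 = 0.01997/0.01264 = 1.580.
p-value = P(Z > 1.580) ≈ 0.0570, so at α = 0.1 we reject H₀.

z = 1.580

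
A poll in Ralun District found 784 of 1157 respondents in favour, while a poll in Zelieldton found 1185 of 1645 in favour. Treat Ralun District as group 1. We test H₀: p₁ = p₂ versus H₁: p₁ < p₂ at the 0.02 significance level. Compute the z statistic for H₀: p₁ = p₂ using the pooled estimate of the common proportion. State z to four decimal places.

p̂₁ = 784/1157 ≈ 0.677615, p̂₂ = 1185/1645 ≈ 0.720365.
Pooled p̂ = (784+1185)/(1157+1645) = 1969/2802 = 0.702712.
SE = √(p̂(1−p̂)(1/n₁+1/n₂)) = √(0.702712·0.297288·0.00147221) = √(0.000307555) = 0.017537.
z = (0.677615 − 0.720365)/0.017537 = -0.042750/0.017537 = -2.4377.
p-value = P(Z < -2.438) ≈ 0.0074, so at α = 0.02 we reject H₀.

z = -2.4377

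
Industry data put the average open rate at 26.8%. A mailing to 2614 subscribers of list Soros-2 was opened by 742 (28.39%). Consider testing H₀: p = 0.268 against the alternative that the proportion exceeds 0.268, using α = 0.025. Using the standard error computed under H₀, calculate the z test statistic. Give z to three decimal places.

p̂ = 742/2614 ≈ 0.283856.
SE = √(p₀(1−p₀)/n) = √(0.19618/2614) = 0.008663.
z = (0.283856 − 0.268)/0.008663 = 0.015856/0.008663 = 1.830.
p-value = P(Z > 1.830) ≈ 0.0336. With α = 0.025, fail to reject H₀.

z = 1.830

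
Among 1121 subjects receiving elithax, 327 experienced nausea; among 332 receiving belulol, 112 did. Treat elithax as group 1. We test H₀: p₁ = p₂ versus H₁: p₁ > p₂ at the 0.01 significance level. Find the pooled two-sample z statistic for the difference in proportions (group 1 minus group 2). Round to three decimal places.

p̂₁ = 327/1121 ≈ 0.29170, p̂₂ = 112/332 ≈ 0.33735.
Pooled p̂ = (327+112)/(1121+332) = 439/1453 = 0.30213.
SE = √(p̂(1−p̂)(1/n₁+1/n₂)) = √(0.30213·0.69787·0.00390411) = √(0.000823177) = 0.02869.
z = (0.29170 − 0.33735)/0.02869 = -0.04565/0.02869 = -1.591.
p-value = P(Z > -1.591) ≈ 0.9442, so at α = 0.01 we fail to reject H₀.

z = -1.591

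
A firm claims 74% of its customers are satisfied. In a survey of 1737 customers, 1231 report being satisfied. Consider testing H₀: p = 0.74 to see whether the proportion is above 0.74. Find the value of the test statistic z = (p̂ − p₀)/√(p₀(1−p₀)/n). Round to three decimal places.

z = -2.975

p̂ = 1231/1737 = 0.708693.
Standard error under H₀: √(0.74×0.26/1737) = 0.010525.
z = (0.708693 − 0.74)/0.010525 = -0.031307/0.010525 = -2.975.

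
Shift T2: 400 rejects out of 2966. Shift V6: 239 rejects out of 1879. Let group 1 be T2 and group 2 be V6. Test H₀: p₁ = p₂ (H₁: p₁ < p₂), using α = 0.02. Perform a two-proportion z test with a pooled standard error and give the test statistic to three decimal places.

z = 0.768

p̂₁ = 400/2966 ≈ 0.13486, p̂₂ = 239/1879 ≈ 0.12720.
Pooled p̂ = (400+239)/(2966+1879) = 639/4845 = 0.13189.
SE = √(p̂(1−p̂)(1/n₁+1/n₂)) = √(0.13189·0.86811·0.000869352) = √(9.95356e-05) = 0.00998.
z = (0.13486 − 0.12720)/0.00998 = 0.00766/0.00998 = 0.768.
p-value = P(Z < 0.768) ≈ 0.7789. With α = 0.02, fail to reject H₀.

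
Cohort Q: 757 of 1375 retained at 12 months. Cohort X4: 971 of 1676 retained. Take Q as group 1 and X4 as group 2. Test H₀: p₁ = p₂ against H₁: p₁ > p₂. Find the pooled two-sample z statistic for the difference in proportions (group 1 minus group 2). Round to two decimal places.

z = -1.60

p̂₁ = 757/1375 ≈ 0.55055, p̂₂ = 971/1676 ≈ 0.57936.
Pooled p̂ = (757+971)/(1375+1676) = 1728/3051 = 0.56637.
SE = √(p̂(1−p̂)(1/n₁+1/n₂)) = √(0.56637·0.43363·0.00132393) = √(0.000325151) = 0.01803.
z = (0.55055 − 0.57936)/0.01803 = -0.02881/0.01803 = -1.60.
p-value = P(Z > -1.598) ≈ 0.9449.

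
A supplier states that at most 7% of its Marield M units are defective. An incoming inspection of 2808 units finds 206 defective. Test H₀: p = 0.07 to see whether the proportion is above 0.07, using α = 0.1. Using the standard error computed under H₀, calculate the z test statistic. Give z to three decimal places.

p̂ = 206/2808 ≈ 0.073362.
Under H₀, SE = √(0.07·0.93/2808) = √(2.31838e-05) = 0.004815.
z = (0.073362 − 0.07)/0.004815 = 0.003362/0.004815 = 0.698.
p-value = P(Z > 0.698) ≈ 0.2425; since p > α = 0.1, fail to reject H₀.

z = 0.698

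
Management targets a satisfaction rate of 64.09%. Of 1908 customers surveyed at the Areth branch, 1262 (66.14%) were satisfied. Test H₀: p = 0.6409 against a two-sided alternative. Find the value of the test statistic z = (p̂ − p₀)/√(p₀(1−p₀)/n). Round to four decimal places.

z = 1.8689

p̂ = 1262/1908 ≈ 0.661426.
Under H₀, SE = √(0.6409·0.3591/1908) = √(0.000120622) = 0.010983.
z = (0.661426 − 0.6409)/0.010983 = 0.020526/0.010983 = 1.8689.
p-value = 2·P(Z > 1.869) ≈ 0.0616.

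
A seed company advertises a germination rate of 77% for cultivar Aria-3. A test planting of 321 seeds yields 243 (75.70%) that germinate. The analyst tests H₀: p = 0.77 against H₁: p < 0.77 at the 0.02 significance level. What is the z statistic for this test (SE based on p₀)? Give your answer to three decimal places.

z = -0.553

p̂ = 243/321 ≈ 0.75701.
Under H₀, SE = √(0.77·0.23/321) = √(0.000551713) = 0.02349.
z = (0.75701 − 0.77)/0.02349 = -0.01299/0.02349 = -0.553.
p-value = P(Z < -0.553) ≈ 0.2901. With α = 0.02, fail to reject H₀.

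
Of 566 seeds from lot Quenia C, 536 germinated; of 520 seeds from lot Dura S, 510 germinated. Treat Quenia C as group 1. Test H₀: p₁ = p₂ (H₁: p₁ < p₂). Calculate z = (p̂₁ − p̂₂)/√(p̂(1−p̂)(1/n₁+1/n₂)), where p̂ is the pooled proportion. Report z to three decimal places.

z = -2.952

p̂₁ = 536/566 = 0.94700, p̂₂ = 510/520 = 0.98077.
Pooled p̂ = (536+510)/(566+520) = 1046/1086 = 0.96317.
SE = √(p̂(1−p̂)(1/n₁+1/n₂)) = √(0.96317·0.03683·0.00368986) = √(0.000130901) = 0.01144.
z = (0.94700 − 0.98077)/0.01144 = -0.03377/0.01144 = -2.952.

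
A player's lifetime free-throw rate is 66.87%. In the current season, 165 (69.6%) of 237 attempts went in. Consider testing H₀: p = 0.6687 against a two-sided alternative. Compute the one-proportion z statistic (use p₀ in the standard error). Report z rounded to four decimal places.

p̂ = 165/237 ≈ 0.6962025.
Under H₀, SE = √(0.6687·0.3313/237) = √(0.000934769) = 0.0305740.
z = (0.6962025 − 0.6687)/0.0305740 = 0.0275025/0.0305740 = 0.8995.
p-value = 2·P(Z > 0.900) ≈ 0.3684.

z = 0.8995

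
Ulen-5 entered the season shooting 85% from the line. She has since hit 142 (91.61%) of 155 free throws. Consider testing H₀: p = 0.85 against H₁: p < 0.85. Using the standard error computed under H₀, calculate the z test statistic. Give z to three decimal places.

z = 2.306

p̂ = 142/155 ≈ 0.91613.
SE = √(p₀(1−p₀)/n) = √(0.1275/155) = 0.02868.
z = (0.91613 − 0.85)/0.02868 = 0.06613/0.02868 = 2.306.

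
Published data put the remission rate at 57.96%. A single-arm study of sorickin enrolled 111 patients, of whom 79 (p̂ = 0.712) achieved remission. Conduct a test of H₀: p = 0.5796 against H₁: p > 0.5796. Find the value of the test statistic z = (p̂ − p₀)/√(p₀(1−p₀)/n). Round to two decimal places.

p̂ = 79/111 = 0.7117.
Under H₀, SE = √(0.5796·0.4204/111) = √(0.00219517) = 0.0469.
z = (0.7117 − 0.5796)/0.0469 = 0.1321/0.0469 = 2.82.
p-value = P(Z > 2.820) ≈ 0.0024.

z = 2.82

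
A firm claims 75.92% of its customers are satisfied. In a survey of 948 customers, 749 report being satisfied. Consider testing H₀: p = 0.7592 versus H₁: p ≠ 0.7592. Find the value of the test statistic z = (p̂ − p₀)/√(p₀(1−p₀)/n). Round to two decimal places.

p̂ = 749/948 ≈ 0.7901.
Under H₀, SE = √(0.7592·0.2408/948) = √(0.000192843) = 0.0139.
z = (0.7901 − 0.7592)/0.0139 = 0.0309/0.0139 = 2.22.
p-value = 2·P(Z > 2.224) ≈ 0.0261.

z = 2.22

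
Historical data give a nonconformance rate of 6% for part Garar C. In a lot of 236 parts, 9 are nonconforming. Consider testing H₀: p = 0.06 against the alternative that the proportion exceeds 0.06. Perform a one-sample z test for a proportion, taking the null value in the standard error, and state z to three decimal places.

z = -1.414

p̂ = 9/236 = 0.03814.
Standard error under H₀: √(0.06×0.94/236) = 0.01546.
z = (0.03814 − 0.06)/0.01546 = -0.02186/0.01546 = -1.414.
p-value = P(Z > -1.414) ≈ 0.9214.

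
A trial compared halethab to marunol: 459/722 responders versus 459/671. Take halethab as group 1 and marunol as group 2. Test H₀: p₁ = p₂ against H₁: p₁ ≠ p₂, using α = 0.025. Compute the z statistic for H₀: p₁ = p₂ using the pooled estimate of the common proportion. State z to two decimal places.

p̂₁ = 459/722 = 0.63573, p̂₂ = 459/671 = 0.68405.
Pooled p̂ = (459+459)/(722+671) = 918/1393 = 0.65901.
SE = √(0.224716 × 0.00287535) = 0.02542.
z = (0.63573 − 0.68405)/0.02542 = -0.04832/0.02542 = -1.90.
p-value = 2·P(Z > 1.901) ≈ 0.0573. With α = 0.025, fail to reject H₀.

z = -1.90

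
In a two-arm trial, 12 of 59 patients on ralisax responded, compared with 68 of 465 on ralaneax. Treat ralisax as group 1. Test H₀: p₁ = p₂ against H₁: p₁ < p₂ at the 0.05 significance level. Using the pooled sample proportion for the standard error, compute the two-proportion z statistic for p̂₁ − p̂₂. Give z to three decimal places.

p̂₁ = 12/59 = 0.20339, p̂₂ = 68/465 = 0.14624.
Pooled p̂ = (12+68)/(59+465) = 80/524 = 0.15267.
SE = √(0.129363 × 0.0190997) = 0.04971.
z = (0.20339 − 0.14624)/0.04971 = 0.05715/0.04971 = 1.150.
p-value = P(Z < 1.150) ≈ 0.8749, so at α = 0.05 we fail to reject H₀.

z = 1.150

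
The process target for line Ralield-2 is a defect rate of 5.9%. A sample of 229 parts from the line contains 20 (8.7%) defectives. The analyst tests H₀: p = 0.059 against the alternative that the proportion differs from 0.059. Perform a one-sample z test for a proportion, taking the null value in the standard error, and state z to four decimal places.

z = 1.8199

p̂ = 20/229 ≈ 0.0873362.
SE = √(p₀(1−p₀)/n) = √(0.055519/229) = 0.0155705.
z = (0.0873362 − 0.059)/0.0155705 = 0.0283362/0.0155705 = 1.8199.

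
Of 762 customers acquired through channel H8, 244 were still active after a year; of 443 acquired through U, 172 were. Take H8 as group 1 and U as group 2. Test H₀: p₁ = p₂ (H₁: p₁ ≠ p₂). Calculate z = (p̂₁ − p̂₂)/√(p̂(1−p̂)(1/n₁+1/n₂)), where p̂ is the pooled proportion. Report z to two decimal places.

z = -2.40

p̂₁ = 244/762 ≈ 0.3202, p̂₂ = 172/443 ≈ 0.3883.
Pooled p̂ = (244+172)/(762+443) = 416/1205 = 0.3452.
SE = √(p̂(1−p̂)(1/n₁+1/n₂)) = √(0.3452·0.6548·0.00356967) = √(0.000806909) = 0.0284.
z = (0.3202 − 0.3883)/0.0284 = -0.0681/0.0284 = -2.40.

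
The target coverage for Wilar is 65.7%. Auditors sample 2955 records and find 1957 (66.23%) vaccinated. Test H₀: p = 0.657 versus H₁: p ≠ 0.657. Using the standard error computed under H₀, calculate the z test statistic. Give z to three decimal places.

p̂ = 1957/2955 ≈ 0.662267.
Standard error under H₀: √(0.657×0.343/2955) = 0.008733.
z = (0.662267 − 0.657)/0.008733 = 0.005267/0.008733 = 0.603.
Two-sided p-value ≈ 2·Φ(−0.603) = 0.5464.

z = 0.603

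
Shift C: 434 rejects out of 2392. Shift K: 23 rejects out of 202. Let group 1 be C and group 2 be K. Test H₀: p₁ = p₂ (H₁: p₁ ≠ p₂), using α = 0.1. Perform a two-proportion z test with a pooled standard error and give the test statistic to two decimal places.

p̂₁ = 434/2392 ≈ 0.1814, p̂₂ = 23/202 ≈ 0.1139.
Pooled p̂ = (434+23)/(2392+202) = 457/2594 = 0.1762.
SE = √(p̂(1−p̂)(1/n₁+1/n₂)) = √(0.1762·0.8238·0.00536856) = √(0.000779181) = 0.0279.
z = (0.1814 − 0.1139)/0.0279 = 0.0675/0.0279 = 2.42.
Two-sided p-value ≈ 2·Φ(−2.421) = 0.0155. With α = 0.1, reject H₀.

z = 2.42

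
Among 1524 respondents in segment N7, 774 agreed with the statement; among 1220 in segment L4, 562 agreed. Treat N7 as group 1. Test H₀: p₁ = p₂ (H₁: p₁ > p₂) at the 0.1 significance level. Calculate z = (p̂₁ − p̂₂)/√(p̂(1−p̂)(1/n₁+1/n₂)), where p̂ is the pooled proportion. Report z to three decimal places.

z = 2.459

p̂₁ = 774/1524 ≈ 0.50787, p̂₂ = 562/1220 ≈ 0.46066.
Pooled p̂ = (774+562)/(1524+1220) = 1336/2744 = 0.48688.
SE = √(0.249828 × 0.00147584) = 0.01920.
z = (0.50787 − 0.46066)/0.01920 = 0.04721/0.01920 = 2.459.
p-value = P(Z > 2.459) ≈ 0.0070, so at α = 0.1 we reject H₀.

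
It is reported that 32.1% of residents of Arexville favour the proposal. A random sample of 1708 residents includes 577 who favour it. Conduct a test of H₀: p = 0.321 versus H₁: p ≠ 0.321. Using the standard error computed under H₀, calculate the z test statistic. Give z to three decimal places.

p̂ = 577/1708 ≈ 0.337822.
SE = √(p₀(1−p₀)/n) = √(0.21796/1708) = 0.011296.
z = (0.337822 − 0.321)/0.011296 = 0.016822/0.011296 = 1.489.

z = 1.489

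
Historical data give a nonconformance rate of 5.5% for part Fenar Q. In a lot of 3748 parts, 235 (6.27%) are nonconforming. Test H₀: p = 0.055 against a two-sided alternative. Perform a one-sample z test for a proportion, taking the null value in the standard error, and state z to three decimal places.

z = 2.068

p̂ = 235/3748 ≈ 0.062700.
SE = √(p₀(1−p₀)/n) = √(0.051975/3748) = 0.003724.
z = (0.062700 − 0.055)/0.003724 = 0.007700/0.003724 = 2.068.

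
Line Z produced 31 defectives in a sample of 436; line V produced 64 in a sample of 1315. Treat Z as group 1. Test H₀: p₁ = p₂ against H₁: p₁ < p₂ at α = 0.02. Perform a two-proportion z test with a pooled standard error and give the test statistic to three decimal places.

p̂₁ = 31/436 = 0.07110, p̂₂ = 64/1315 = 0.04867.
Pooled p̂ = (31+64)/(436+1315) = 95/1751 = 0.05425.
SE = √(0.0513111 × 0.00305403) = 0.01252.
z = (0.07110 − 0.04867)/0.01252 = 0.02243/0.01252 = 1.792.
p-value = P(Z < 1.792) ≈ 0.9634, so at α = 0.02 we fail to reject H₀.

z = 1.792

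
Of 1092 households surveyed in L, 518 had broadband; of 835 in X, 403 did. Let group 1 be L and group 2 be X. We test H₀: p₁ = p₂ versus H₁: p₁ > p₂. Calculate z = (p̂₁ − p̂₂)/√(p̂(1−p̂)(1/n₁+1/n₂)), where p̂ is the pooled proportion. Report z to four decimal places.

p̂₁ = 518/1092 ≈ 0.474359, p̂₂ = 403/835 ≈ 0.482635.
Pooled p̂ = (518+403)/(1092+835) = 921/1927 = 0.477945.
SE = √(p̂(1−p̂)(1/n₁+1/n₂)) = √(0.477945·0.522055·0.00211336) = √(0.000527311) = 0.022963.
z = (0.474359 − 0.482635)/0.022963 = -0.008276/0.022963 = -0.3604.

z = -0.3604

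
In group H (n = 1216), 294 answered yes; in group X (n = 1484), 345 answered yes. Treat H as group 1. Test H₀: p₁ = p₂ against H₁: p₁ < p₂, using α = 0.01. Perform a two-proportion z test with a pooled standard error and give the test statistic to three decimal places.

z = 0.565

p̂₁ = 294/1216 = 0.241776, p̂₂ = 345/1484 = 0.232480.
Pooled p̂ = (294+345)/(1216+1484) = 639/2700 = 0.236667.
SE = √(0.180656 × 0.00149622) = 0.016441.
z = (0.241776 − 0.232480)/0.016441 = 0.009296/0.016441 = 0.565.
p-value = P(Z < 0.565) ≈ 0.7141. With α = 0.01, fail to reject H₀.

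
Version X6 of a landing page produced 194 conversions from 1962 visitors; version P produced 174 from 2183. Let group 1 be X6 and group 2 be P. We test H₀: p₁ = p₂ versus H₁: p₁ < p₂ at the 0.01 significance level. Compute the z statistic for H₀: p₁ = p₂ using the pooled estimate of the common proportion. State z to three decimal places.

p̂₁ = 194/1962 = 0.098879, p̂₂ = 174/2183 = 0.079707.
Pooled p̂ = (194+174)/(1962+2183) = 368/4145 = 0.088782.
SE = √(0.0808995 × 0.000967769) = 0.008848.
z = (0.098879 − 0.079707)/0.008848 = 0.019172/0.008848 = 2.167.
p-value = P(Z < 2.167) ≈ 0.9849; since p > α = 0.01, fail to reject H₀.

z = 2.167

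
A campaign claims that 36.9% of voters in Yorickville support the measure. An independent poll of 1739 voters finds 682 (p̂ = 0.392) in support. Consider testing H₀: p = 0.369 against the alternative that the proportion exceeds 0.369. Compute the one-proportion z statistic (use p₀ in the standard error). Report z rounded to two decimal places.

z = 2.00

p̂ = 682/1739 ≈ 0.3922.
SE = √(p₀(1−p₀)/n) = √(0.23284/1739) = 0.0116.
z = (0.3922 − 0.369)/0.0116 = 0.0232/0.0116 = 2.00.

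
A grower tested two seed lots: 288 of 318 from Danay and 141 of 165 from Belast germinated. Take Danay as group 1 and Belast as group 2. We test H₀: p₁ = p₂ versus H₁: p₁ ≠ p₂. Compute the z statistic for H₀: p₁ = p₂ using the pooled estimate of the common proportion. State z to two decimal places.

z = 1.69

p̂₁ = 288/318 ≈ 0.90566, p̂₂ = 141/165 ≈ 0.85455.
Pooled p̂ = (288+141)/(318+165) = 429/483 = 0.88820.
SE = √(0.0993017 × 0.00920526) = 0.03023.
z = (0.90566 − 0.85455)/0.03023 = 0.05111/0.03023 = 1.69.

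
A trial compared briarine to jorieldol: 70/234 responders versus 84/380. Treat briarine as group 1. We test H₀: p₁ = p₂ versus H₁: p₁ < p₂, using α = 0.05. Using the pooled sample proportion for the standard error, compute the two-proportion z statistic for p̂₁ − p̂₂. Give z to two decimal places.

z = 2.17

p̂₁ = 70/234 ≈ 0.2991, p̂₂ = 84/380 ≈ 0.2211.
Pooled p̂ = (70+84)/(234+380) = 154/614 = 0.2508.
SE = √(p̂(1−p̂)(1/n₁+1/n₂)) = √(0.2508·0.7492·0.00690508) = √(0.00129751) = 0.0360.
z = (0.2991 − 0.2211)/0.0360 = 0.0780/0.0360 = 2.17.
p-value = P(Z < 2.168) ≈ 0.9849, so at α = 0.05 we fail to reject H₀.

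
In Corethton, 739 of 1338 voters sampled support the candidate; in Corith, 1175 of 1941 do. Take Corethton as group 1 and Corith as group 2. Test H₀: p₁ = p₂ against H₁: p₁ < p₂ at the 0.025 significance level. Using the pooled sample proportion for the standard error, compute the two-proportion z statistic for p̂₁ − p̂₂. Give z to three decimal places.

z = -3.028

p̂₁ = 739/1338 = 0.552317, p̂₂ = 1175/1941 = 0.605358.
Pooled p̂ = (739+1175)/(1338+1941) = 1914/3279 = 0.583715.
SE = √(0.242992 × 0.00126258) = 0.017516.
z = (0.552317 − 0.605358)/0.017516 = -0.053041/0.017516 = -3.028.
p-value = P(Z < -3.028) ≈ 0.0012. With α = 0.025, reject H₀.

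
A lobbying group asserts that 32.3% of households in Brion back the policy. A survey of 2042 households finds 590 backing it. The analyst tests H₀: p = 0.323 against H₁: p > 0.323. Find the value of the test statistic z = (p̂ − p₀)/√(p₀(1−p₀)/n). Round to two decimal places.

p̂ = 590/2042 ≈ 0.28893.
SE = √(p₀(1−p₀)/n) = √(0.21867/2042) = 0.01035.
z = (0.28893 − 0.323)/0.01035 = -0.03407/0.01035 = -3.29.
p-value = P(Z > -3.292) ≈ 0.9995.

z = -3.29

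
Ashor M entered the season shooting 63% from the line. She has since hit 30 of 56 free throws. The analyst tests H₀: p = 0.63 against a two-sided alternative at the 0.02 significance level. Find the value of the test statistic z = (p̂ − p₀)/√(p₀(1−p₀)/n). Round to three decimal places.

z = -1.461

p̂ = 30/56 ≈ 0.53571.
Under H₀, SE = √(0.63·0.37/56) = √(0.0041625) = 0.06452.
z = (0.53571 − 0.63)/0.06452 = -0.09429/0.06452 = -1.461.
p-value = 2·P(Z > 1.461) ≈ 0.1439. With α = 0.02, fail to reject H₀.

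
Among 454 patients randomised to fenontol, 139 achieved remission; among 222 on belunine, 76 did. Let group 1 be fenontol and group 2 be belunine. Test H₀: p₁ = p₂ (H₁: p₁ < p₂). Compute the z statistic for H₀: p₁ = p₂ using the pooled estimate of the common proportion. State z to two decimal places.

p̂₁ = 139/454 ≈ 0.3062, p̂₂ = 76/222 ≈ 0.3423.
Pooled p̂ = (139+76)/(454+222) = 215/676 = 0.3180.
SE = √(0.216893 × 0.00670715) = 0.0381.
z = (0.3062 − 0.3423)/0.0381 = -0.0361/0.0381 = -0.95.

z = -0.95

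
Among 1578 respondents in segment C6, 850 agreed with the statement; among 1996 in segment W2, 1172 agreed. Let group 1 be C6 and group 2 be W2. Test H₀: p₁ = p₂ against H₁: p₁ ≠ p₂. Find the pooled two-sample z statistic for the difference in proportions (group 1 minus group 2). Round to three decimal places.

z = -2.906

p̂₁ = 850/1578 ≈ 0.538657, p̂₂ = 1172/1996 ≈ 0.587174.
Pooled p̂ = (850+1172)/(1578+1996) = 2022/3574 = 0.565753.
SE = √(p̂(1−p̂)(1/n₁+1/n₂)) = √(0.565753·0.434247·0.00113472) = √(0.000278773) = 0.016696.
z = (0.538657 − 0.587174)/0.016696 = -0.048517/0.016696 = -2.906.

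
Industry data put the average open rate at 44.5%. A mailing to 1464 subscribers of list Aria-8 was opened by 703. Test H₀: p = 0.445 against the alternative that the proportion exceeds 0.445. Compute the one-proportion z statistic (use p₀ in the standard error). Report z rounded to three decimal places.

z = 2.709

p̂ = 703/1464 ≈ 0.48019.
Standard error under H₀: √(0.445×0.555/1464) = 0.01299.
z = (0.48019 − 0.445)/0.01299 = 0.03519/0.01299 = 2.709.
p-value = P(Z > 2.709) ≈ 0.0034.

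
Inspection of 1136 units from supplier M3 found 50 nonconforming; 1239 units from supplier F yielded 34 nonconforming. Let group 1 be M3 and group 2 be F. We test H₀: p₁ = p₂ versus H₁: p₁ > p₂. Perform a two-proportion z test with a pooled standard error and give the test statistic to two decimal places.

p̂₁ = 50/1136 = 0.0440, p̂₂ = 34/1239 = 0.0274.
Pooled p̂ = (50+34)/(1136+1239) = 84/2375 = 0.0354.
SE = √(p̂(1−p̂)(1/n₁+1/n₂)) = √(0.0354·0.9646·0.00168738) = √(5.75693e-05) = 0.0076.
z = (0.0440 − 0.0274)/0.0076 = 0.0166/0.0076 = 2.18.
p-value = P(Z > 2.184) ≈ 0.0145.

z = 2.18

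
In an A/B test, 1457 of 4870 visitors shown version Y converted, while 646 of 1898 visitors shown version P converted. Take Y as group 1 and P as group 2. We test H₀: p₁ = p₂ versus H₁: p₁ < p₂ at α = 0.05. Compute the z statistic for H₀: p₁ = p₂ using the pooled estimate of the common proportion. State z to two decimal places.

z = -3.29

p̂₁ = 1457/4870 = 0.29918, p̂₂ = 646/1898 = 0.34036.
Pooled p̂ = (1457+646)/(4870+1898) = 2103/6768 = 0.31073.
SE = √(0.214176 × 0.000732209) = 0.01252.
z = (0.29918 − 0.34036)/0.01252 = -0.04118/0.01252 = -3.29.
p-value = P(Z < -3.288) ≈ 0.0005, so at α = 0.05 we reject H₀.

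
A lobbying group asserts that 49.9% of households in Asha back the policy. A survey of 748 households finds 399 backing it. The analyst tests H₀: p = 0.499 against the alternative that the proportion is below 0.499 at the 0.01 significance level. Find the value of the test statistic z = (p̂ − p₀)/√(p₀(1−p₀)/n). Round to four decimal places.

z = 1.8829

p̂ = 399/748 = 0.5334225.
SE = √(p₀(1−p₀)/n) = √(0.25/748) = 0.0182818.
z = (0.5334225 − 0.499)/0.0182818 = 0.0344225/0.0182818 = 1.8829.
p-value = P(Z < 1.883) ≈ 0.9701; since p > α = 0.01, fail to reject H₀.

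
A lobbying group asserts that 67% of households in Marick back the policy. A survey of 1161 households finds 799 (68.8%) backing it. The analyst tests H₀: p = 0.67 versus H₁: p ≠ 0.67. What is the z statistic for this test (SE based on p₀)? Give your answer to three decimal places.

z = 1.319

p̂ = 799/1161 = 0.68820.
Under H₀, SE = √(0.67·0.33/1161) = √(0.000190439) = 0.01380.
z = (0.68820 − 0.67)/0.01380 = 0.01820/0.01380 = 1.319.
Two-sided p-value ≈ 2·Φ(−1.319) = 0.1872.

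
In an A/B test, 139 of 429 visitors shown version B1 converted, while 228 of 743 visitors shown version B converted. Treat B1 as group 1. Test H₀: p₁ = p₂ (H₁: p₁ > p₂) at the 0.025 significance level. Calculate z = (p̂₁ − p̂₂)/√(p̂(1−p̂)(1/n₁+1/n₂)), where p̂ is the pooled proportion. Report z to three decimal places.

p̂₁ = 139/429 = 0.32401, p̂₂ = 228/743 = 0.30686.
Pooled p̂ = (139+228)/(429+743) = 367/1172 = 0.31314.
SE = √(p̂(1−p̂)(1/n₁+1/n₂)) = √(0.31314·0.68686·0.0036769) = √(0.000790839) = 0.02812.
z = (0.32401 − 0.30686)/0.02812 = 0.01715/0.02812 = 0.610.
p-value = P(Z > 0.610) ≈ 0.2710; since p > α = 0.025, fail to reject H₀.

z = 0.610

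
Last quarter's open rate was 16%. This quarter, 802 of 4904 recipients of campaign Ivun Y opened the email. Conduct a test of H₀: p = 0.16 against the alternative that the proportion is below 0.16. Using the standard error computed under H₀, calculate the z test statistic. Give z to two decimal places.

z = 0.68

p̂ = 802/4904 ≈ 0.16354.
Standard error under H₀: √(0.16×0.84/4904) = 0.00524.
z = (0.16354 − 0.16)/0.00524 = 0.00354/0.00524 = 0.68.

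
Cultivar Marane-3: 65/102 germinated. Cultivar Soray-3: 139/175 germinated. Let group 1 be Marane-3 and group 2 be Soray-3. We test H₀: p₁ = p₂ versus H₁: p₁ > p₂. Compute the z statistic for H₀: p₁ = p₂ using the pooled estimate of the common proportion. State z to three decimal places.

z = -2.861

p̂₁ = 65/102 = 0.637255, p̂₂ = 139/175 = 0.794286.
Pooled p̂ = (65+139)/(102+175) = 204/277 = 0.736462.
SE = √(p̂(1−p̂)(1/n₁+1/n₂)) = √(0.736462·0.263538·0.0155182) = √(0.00301186) = 0.054880.
z = (0.637255 − 0.794286)/0.054880 = -0.157031/0.054880 = -2.861.
p-value = P(Z > -2.861) ≈ 0.9979.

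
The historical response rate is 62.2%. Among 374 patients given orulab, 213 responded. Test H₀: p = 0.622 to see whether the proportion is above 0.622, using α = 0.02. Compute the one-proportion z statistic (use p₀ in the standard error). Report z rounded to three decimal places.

p̂ = 213/374 = 0.56952.
SE = √(p₀(1−p₀)/n) = √(0.23512/374) = 0.02507.
z = (0.56952 − 0.622)/0.02507 = -0.05248/0.02507 = -2.093.
p-value = P(Z > -2.093) ≈ 0.9818. With α = 0.02, fail to reject H₀.

z = -2.093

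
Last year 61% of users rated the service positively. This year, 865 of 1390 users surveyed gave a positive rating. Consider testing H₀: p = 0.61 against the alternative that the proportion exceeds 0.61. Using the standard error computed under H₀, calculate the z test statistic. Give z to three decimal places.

p̂ = 865/1390 ≈ 0.62230.
SE = √(p₀(1−p₀)/n) = √(0.2379/1390) = 0.01308.
z = (0.62230 − 0.61)/0.01308 = 0.01230/0.01308 = 0.940.

z = 0.940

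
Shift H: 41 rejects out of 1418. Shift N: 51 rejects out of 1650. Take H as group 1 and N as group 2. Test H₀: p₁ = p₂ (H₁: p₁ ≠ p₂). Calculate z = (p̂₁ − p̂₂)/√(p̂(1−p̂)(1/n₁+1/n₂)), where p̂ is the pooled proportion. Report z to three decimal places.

p̂₁ = 41/1418 ≈ 0.028914, p̂₂ = 51/1650 ≈ 0.030909.
Pooled p̂ = (41+51)/(1418+1650) = 92/3068 = 0.029987.
SE = √(0.0290877 × 0.00131128) = 0.006176.
z = (0.028914 − 0.030909)/0.006176 = -0.001995/0.006176 = -0.323.

z = -0.323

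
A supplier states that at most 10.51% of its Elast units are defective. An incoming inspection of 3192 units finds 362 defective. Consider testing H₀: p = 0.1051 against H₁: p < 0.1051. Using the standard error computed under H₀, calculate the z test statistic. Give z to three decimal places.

p̂ = 362/3192 = 0.113409.
Under H₀, SE = √(0.1051·0.8949/3192) = √(2.94655e-05) = 0.005428.
z = (0.113409 − 0.1051)/0.005428 = 0.008309/0.005428 = 1.531.

z = 1.531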